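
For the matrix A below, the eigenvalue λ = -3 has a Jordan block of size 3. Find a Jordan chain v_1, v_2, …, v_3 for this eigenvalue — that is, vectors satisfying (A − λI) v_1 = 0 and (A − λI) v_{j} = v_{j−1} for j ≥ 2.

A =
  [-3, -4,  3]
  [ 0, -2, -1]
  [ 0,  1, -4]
A Jordan chain for λ = -3 of length 3:
v_1 = (-1, 0, 0)ᵀ
v_2 = (-4, 1, 1)ᵀ
v_3 = (0, 1, 0)ᵀ

Let N = A − (-3)·I. We want v_3 with N^3 v_3 = 0 but N^2 v_3 ≠ 0; then v_{j-1} := N · v_j for j = 3, …, 2.

Pick v_3 = (0, 1, 0)ᵀ.
Then v_2 = N · v_3 = (-4, 1, 1)ᵀ.
Then v_1 = N · v_2 = (-1, 0, 0)ᵀ.

Sanity check: (A − (-3)·I) v_1 = (0, 0, 0)ᵀ = 0. ✓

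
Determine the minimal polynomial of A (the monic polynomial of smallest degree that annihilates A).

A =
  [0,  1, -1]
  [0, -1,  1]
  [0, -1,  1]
x^2

The characteristic polynomial is χ_A(x) = x^3, so the eigenvalues are known. The minimal polynomial is
  m_A(x) = Π_λ (x − λ)^{k_λ}
where k_λ is the size of the *largest* Jordan block for λ (equivalently, the smallest k with (A − λI)^k v = 0 for every generalised eigenvector v of λ).

  λ = 0: largest Jordan block has size 2, contributing (x − 0)^2

So m_A(x) = x^2 = x^2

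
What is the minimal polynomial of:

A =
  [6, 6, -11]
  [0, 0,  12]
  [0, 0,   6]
x^3 - 12*x^2 + 36*x

The characteristic polynomial is χ_A(x) = x*(x - 6)^2, so the eigenvalues are known. The minimal polynomial is
  m_A(x) = Π_λ (x − λ)^{k_λ}
where k_λ is the size of the *largest* Jordan block for λ (equivalently, the smallest k with (A − λI)^k v = 0 for every generalised eigenvector v of λ).

  λ = 0: largest Jordan block has size 1, contributing (x − 0)
  λ = 6: largest Jordan block has size 2, contributing (x − 6)^2

So m_A(x) = x*(x - 6)^2 = x^3 - 12*x^2 + 36*x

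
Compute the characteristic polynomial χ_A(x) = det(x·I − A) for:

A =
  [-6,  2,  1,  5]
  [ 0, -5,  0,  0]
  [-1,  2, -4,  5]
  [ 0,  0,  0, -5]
x^4 + 20*x^3 + 150*x^2 + 500*x + 625

Expanding det(x·I − A) (e.g. by cofactor expansion or by noting that A is similar to its Jordan form J, which has the same characteristic polynomial as A) gives
  χ_A(x) = x^4 + 20*x^3 + 150*x^2 + 500*x + 625
which factors as (x + 5)^4. The eigenvalues (with algebraic multiplicities) are λ = -5 with multiplicity 4.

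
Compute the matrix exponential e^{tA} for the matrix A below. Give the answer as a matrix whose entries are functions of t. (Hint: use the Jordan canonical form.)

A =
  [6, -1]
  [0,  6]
e^{tA} =
  [exp(6*t), -t*exp(6*t)]
  [0, exp(6*t)]

Strategy: write A = P · J · P⁻¹ where J is a Jordan canonical form, so e^{tA} = P · e^{tJ} · P⁻¹, and e^{tJ} can be computed block-by-block.

A has Jordan form
J =
  [6, 1]
  [0, 6]
(up to reordering of blocks).

Per-block formulas:
  For a 2×2 Jordan block J_2(6): exp(t · J_2(6)) = e^(6t)·(I + t·N), where N is the 2×2 nilpotent shift.

After assembling e^{tJ} and conjugating by P, we get:

e^{tA} =
  [exp(6*t), -t*exp(6*t)]
  [0, exp(6*t)]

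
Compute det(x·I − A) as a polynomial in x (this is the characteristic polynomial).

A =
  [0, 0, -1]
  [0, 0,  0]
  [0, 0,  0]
x^3

Expanding det(x·I − A) (e.g. by cofactor expansion or by noting that A is similar to its Jordan form J, which has the same characteristic polynomial as A) gives
  χ_A(x) = x^3
which factors as x^3. The eigenvalues (with algebraic multiplicities) are λ = 0 with multiplicity 3.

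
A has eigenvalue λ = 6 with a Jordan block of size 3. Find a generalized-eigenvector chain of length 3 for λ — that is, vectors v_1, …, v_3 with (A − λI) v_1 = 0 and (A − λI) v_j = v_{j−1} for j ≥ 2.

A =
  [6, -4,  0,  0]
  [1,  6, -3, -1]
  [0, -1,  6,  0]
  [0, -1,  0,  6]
A Jordan chain for λ = 6 of length 3:
v_1 = (-4, 0, -1, -1)ᵀ
v_2 = (0, 1, 0, 0)ᵀ
v_3 = (1, 0, 0, 0)ᵀ

Let N = A − (6)·I. We want v_3 with N^3 v_3 = 0 but N^2 v_3 ≠ 0; then v_{j-1} := N · v_j for j = 3, …, 2.

Pick v_3 = (1, 0, 0, 0)ᵀ.
Then v_2 = N · v_3 = (0, 1, 0, 0)ᵀ.
Then v_1 = N · v_2 = (-4, 0, -1, -1)ᵀ.

Sanity check: (A − (6)·I) v_1 = (0, 0, 0, 0)ᵀ = 0. ✓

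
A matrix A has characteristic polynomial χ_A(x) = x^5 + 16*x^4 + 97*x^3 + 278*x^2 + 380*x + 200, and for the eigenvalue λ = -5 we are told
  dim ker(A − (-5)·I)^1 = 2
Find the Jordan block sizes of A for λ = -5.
Block sizes for λ = -5: [1, 1]

From the dimensions of kernels of powers, the number of Jordan blocks of size at least j is d_j − d_{j−1} where d_j = dim ker(N^j) (with d_0 = 0). Computing the differences gives [2].
The number of blocks of size exactly k is (#blocks of size ≥ k) − (#blocks of size ≥ k + 1), so the partition is: 2 block(s) of size 1.
In nonincreasing order the block sizes are [1, 1].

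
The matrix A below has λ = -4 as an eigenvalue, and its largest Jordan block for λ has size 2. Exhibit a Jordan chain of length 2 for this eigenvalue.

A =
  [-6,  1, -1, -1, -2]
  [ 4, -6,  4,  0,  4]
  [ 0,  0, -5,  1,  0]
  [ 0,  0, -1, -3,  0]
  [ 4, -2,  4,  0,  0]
A Jordan chain for λ = -4 of length 2:
v_1 = (-2, 4, 0, 0, 4)ᵀ
v_2 = (1, 0, 0, 0, 0)ᵀ

Let N = A − (-4)·I. We want v_2 with N^2 v_2 = 0 but N^1 v_2 ≠ 0; then v_{j-1} := N · v_j for j = 2, …, 2.

Pick v_2 = (1, 0, 0, 0, 0)ᵀ.
Then v_1 = N · v_2 = (-2, 4, 0, 0, 4)ᵀ.

Sanity check: (A − (-4)·I) v_1 = (0, 0, 0, 0, 0)ᵀ = 0. ✓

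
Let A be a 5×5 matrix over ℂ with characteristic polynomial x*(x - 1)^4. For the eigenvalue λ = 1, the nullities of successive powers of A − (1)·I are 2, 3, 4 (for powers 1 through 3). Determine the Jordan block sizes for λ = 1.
Block sizes for λ = 1: [3, 1]

From the dimensions of kernels of powers, the number of Jordan blocks of size at least j is d_j − d_{j−1} where d_j = dim ker(N^j) (with d_0 = 0). Computing the differences gives [2, 1, 1].
The number of blocks of size exactly k is (#blocks of size ≥ k) − (#blocks of size ≥ k + 1), so the partition is: 1 block(s) of size 1, 1 block(s) of size 3.
In nonincreasing order the block sizes are [3, 1].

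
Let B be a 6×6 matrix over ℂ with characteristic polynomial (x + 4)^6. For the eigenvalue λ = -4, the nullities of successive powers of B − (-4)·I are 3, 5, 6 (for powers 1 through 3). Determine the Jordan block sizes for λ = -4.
Block sizes for λ = -4: [3, 2, 1]

From the dimensions of kernels of powers, the number of Jordan blocks of size at least j is d_j − d_{j−1} where d_j = dim ker(N^j) (with d_0 = 0). Computing the differences gives [3, 2, 1].
The number of blocks of size exactly k is (#blocks of size ≥ k) − (#blocks of size ≥ k + 1), so the partition is: 1 block(s) of size 1, 1 block(s) of size 2, 1 block(s) of size 3.
In nonincreasing order the block sizes are [3, 2, 1].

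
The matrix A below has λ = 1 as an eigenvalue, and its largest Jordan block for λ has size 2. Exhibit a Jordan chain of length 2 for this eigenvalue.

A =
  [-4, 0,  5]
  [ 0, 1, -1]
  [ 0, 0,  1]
A Jordan chain for λ = 1 of length 2:
v_1 = (0, -1, 0)ᵀ
v_2 = (1, 0, 1)ᵀ

Let N = A − (1)·I. We want v_2 with N^2 v_2 = 0 but N^1 v_2 ≠ 0; then v_{j-1} := N · v_j for j = 2, …, 2.

Pick v_2 = (1, 0, 1)ᵀ.
Then v_1 = N · v_2 = (0, -1, 0)ᵀ.

Sanity check: (A − (1)·I) v_1 = (0, 0, 0)ᵀ = 0. ✓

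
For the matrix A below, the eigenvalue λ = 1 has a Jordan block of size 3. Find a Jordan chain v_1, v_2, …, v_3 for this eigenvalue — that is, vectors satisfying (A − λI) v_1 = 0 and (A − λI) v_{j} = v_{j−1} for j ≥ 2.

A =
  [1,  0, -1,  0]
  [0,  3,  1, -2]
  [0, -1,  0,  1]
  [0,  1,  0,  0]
A Jordan chain for λ = 1 of length 3:
v_1 = (1, 1, 0, 1)ᵀ
v_2 = (0, 2, -1, 1)ᵀ
v_3 = (0, 1, 0, 0)ᵀ

Let N = A − (1)·I. We want v_3 with N^3 v_3 = 0 but N^2 v_3 ≠ 0; then v_{j-1} := N · v_j for j = 3, …, 2.

Pick v_3 = (0, 1, 0, 0)ᵀ.
Then v_2 = N · v_3 = (0, 2, -1, 1)ᵀ.
Then v_1 = N · v_2 = (1, 1, 0, 1)ᵀ.

Sanity check: (A − (1)·I) v_1 = (0, 0, 0, 0)ᵀ = 0. ✓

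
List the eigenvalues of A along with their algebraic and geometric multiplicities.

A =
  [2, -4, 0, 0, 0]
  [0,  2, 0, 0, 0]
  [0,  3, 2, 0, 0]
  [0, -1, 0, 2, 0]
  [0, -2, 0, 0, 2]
λ = 2: alg = 5, geom = 4

Step 1 — factor the characteristic polynomial to read off the algebraic multiplicities:
  χ_A(x) = (x - 2)^5

Step 2 — compute geometric multiplicities via the rank-nullity identity g(λ) = n − rank(A − λI):
  rank(A − (2)·I) = 1, so dim ker(A − (2)·I) = n − 1 = 4

Summary:
  λ = 2: algebraic multiplicity = 5, geometric multiplicity = 4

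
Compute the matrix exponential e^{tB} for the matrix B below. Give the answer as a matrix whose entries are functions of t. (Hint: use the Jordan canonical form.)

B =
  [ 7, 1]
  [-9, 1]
e^{tB} =
  [3*t*exp(4*t) + exp(4*t), t*exp(4*t)]
  [-9*t*exp(4*t), -3*t*exp(4*t) + exp(4*t)]

Strategy: write B = P · J · P⁻¹ where J is a Jordan canonical form, so e^{tB} = P · e^{tJ} · P⁻¹, and e^{tJ} can be computed block-by-block.

B has Jordan form
J =
  [4, 1]
  [0, 4]
(up to reordering of blocks).

Per-block formulas:
  For a 2×2 Jordan block J_2(4): exp(t · J_2(4)) = e^(4t)·(I + t·N), where N is the 2×2 nilpotent shift.

After assembling e^{tJ} and conjugating by P, we get:

e^{tB} =
  [3*t*exp(4*t) + exp(4*t), t*exp(4*t)]
  [-9*t*exp(4*t), -3*t*exp(4*t) + exp(4*t)]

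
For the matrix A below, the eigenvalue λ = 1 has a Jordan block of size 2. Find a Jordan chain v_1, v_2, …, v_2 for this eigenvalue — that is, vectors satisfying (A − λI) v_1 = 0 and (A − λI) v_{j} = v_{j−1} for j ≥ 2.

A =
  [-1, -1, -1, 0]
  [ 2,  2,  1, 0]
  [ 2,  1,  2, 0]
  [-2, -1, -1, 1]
A Jordan chain for λ = 1 of length 2:
v_1 = (-2, 2, 2, -2)ᵀ
v_2 = (1, 0, 0, 0)ᵀ

Let N = A − (1)·I. We want v_2 with N^2 v_2 = 0 but N^1 v_2 ≠ 0; then v_{j-1} := N · v_j for j = 2, …, 2.

Pick v_2 = (1, 0, 0, 0)ᵀ.
Then v_1 = N · v_2 = (-2, 2, 2, -2)ᵀ.

Sanity check: (A − (1)·I) v_1 = (0, 0, 0, 0)ᵀ = 0. ✓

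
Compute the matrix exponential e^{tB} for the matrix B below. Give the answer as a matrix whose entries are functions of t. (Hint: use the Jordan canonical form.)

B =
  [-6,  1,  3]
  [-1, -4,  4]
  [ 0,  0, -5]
e^{tB} =
  [-t*exp(-5*t) + exp(-5*t), t*exp(-5*t), t^2*exp(-5*t)/2 + 3*t*exp(-5*t)]
  [-t*exp(-5*t), t*exp(-5*t) + exp(-5*t), t^2*exp(-5*t)/2 + 4*t*exp(-5*t)]
  [0, 0, exp(-5*t)]

Strategy: write B = P · J · P⁻¹ where J is a Jordan canonical form, so e^{tB} = P · e^{tJ} · P⁻¹, and e^{tJ} can be computed block-by-block.

B has Jordan form
J =
  [-5,  1,  0]
  [ 0, -5,  1]
  [ 0,  0, -5]
(up to reordering of blocks).

Per-block formulas:
  For a 3×3 Jordan block J_3(-5): exp(t · J_3(-5)) = e^(-5t)·(I + t·N + (t^2/2)·N^2), where N is the 3×3 nilpotent shift.

After assembling e^{tJ} and conjugating by P, we get:

e^{tB} =
  [-t*exp(-5*t) + exp(-5*t), t*exp(-5*t), t^2*exp(-5*t)/2 + 3*t*exp(-5*t)]
  [-t*exp(-5*t), t*exp(-5*t) + exp(-5*t), t^2*exp(-5*t)/2 + 4*t*exp(-5*t)]
  [0, 0, exp(-5*t)]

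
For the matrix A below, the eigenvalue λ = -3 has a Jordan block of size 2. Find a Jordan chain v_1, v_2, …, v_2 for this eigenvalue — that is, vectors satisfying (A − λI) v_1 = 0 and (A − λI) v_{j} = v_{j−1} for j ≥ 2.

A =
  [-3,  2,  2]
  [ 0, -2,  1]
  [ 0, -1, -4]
A Jordan chain for λ = -3 of length 2:
v_1 = (2, 1, -1)ᵀ
v_2 = (0, 1, 0)ᵀ

Let N = A − (-3)·I. We want v_2 with N^2 v_2 = 0 but N^1 v_2 ≠ 0; then v_{j-1} := N · v_j for j = 2, …, 2.

Pick v_2 = (0, 1, 0)ᵀ.
Then v_1 = N · v_2 = (2, 1, -1)ᵀ.

Sanity check: (A − (-3)·I) v_1 = (0, 0, 0)ᵀ = 0. ✓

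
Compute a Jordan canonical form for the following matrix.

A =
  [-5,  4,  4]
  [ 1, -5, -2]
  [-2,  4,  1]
J_2(-3) ⊕ J_1(-3)

The characteristic polynomial is
  det(x·I − A) = x^3 + 9*x^2 + 27*x + 27 = (x + 3)^3

Eigenvalues and multiplicities (the geometric multiplicity of λ is n − rank(A − λI), which equals the number of Jordan blocks for λ):
  λ = -3: algebraic multiplicity = 3, geometric multiplicity = 2

Determining the block sizes for each eigenvalue:
  λ = -3: 2 blocks summing to 3 forces exactly one block of size 2 and the rest size 1 → block sizes [2, 1]

Assembling the blocks gives a Jordan form
J =
  [-3,  1,  0]
  [ 0, -3,  0]
  [ 0,  0, -3]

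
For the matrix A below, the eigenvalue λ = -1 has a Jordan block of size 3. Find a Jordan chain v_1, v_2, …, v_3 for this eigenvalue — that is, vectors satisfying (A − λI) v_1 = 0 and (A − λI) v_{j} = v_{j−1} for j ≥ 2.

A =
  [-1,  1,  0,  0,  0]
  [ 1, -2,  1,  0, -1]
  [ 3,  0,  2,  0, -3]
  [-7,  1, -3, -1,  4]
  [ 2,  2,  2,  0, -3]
A Jordan chain for λ = -1 of length 3:
v_1 = (1, 0, 3, 0, 4)ᵀ
v_2 = (0, 1, 3, -7, 2)ᵀ
v_3 = (1, 0, 0, 0, 0)ᵀ

Let N = A − (-1)·I. We want v_3 with N^3 v_3 = 0 but N^2 v_3 ≠ 0; then v_{j-1} := N · v_j for j = 3, …, 2.

Pick v_3 = (1, 0, 0, 0, 0)ᵀ.
Then v_2 = N · v_3 = (0, 1, 3, -7, 2)ᵀ.
Then v_1 = N · v_2 = (1, 0, 3, 0, 4)ᵀ.

Sanity check: (A − (-1)·I) v_1 = (0, 0, 0, 0, 0)ᵀ = 0. ✓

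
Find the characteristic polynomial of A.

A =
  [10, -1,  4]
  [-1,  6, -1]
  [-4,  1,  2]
x^3 - 18*x^2 + 108*x - 216

Expanding det(x·I − A) (e.g. by cofactor expansion or by noting that A is similar to its Jordan form J, which has the same characteristic polynomial as A) gives
  χ_A(x) = x^3 - 18*x^2 + 108*x - 216
which factors as (x - 6)^3. The eigenvalues (with algebraic multiplicities) are λ = 6 with multiplicity 3.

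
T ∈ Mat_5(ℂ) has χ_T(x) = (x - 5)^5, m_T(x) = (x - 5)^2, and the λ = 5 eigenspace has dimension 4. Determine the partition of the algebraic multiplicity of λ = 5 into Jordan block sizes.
Block sizes for λ = 5: [2, 1, 1, 1]

Step 1 — from the characteristic polynomial, algebraic multiplicity of λ = 5 is 5. From dim ker(T − (5)·I) = 4, there are exactly 4 Jordan blocks for λ = 5.
Step 2 — from the minimal polynomial, the factor (x − 5)^2 tells us the largest block for λ = 5 has size 2.
Step 3 — with total size 5, 4 blocks, and largest block 2, the block sizes (in nonincreasing order) are [2, 1, 1, 1].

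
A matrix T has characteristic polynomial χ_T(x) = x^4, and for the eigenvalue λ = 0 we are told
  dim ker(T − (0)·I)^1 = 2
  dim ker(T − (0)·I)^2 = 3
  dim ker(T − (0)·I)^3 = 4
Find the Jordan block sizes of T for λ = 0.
Block sizes for λ = 0: [3, 1]

From the dimensions of kernels of powers, the number of Jordan blocks of size at least j is d_j − d_{j−1} where d_j = dim ker(N^j) (with d_0 = 0). Computing the differences gives [2, 1, 1].
The number of blocks of size exactly k is (#blocks of size ≥ k) − (#blocks of size ≥ k + 1), so the partition is: 1 block(s) of size 1, 1 block(s) of size 3.
In nonincreasing order the block sizes are [3, 1].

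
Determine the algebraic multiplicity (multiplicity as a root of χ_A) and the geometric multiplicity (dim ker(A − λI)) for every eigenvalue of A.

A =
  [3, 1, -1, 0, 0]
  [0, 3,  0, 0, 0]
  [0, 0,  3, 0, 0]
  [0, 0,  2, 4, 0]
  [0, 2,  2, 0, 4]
λ = 3: alg = 3, geom = 2; λ = 4: alg = 2, geom = 2

Step 1 — factor the characteristic polynomial to read off the algebraic multiplicities:
  χ_A(x) = (x - 4)^2*(x - 3)^3

Step 2 — compute geometric multiplicities via the rank-nullity identity g(λ) = n − rank(A − λI):
  rank(A − (3)·I) = 3, so dim ker(A − (3)·I) = n − 3 = 2
  rank(A − (4)·I) = 3, so dim ker(A − (4)·I) = n − 3 = 2

Summary:
  λ = 3: algebraic multiplicity = 3, geometric multiplicity = 2
  λ = 4: algebraic multiplicity = 2, geometric multiplicity = 2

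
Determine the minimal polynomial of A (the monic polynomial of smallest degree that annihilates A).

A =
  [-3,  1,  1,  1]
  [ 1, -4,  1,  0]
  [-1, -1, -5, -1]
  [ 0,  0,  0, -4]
x^3 + 12*x^2 + 48*x + 64

The characteristic polynomial is χ_A(x) = (x + 4)^4, so the eigenvalues are known. The minimal polynomial is
  m_A(x) = Π_λ (x − λ)^{k_λ}
where k_λ is the size of the *largest* Jordan block for λ (equivalently, the smallest k with (A − λI)^k v = 0 for every generalised eigenvector v of λ).

  λ = -4: largest Jordan block has size 3, contributing (x + 4)^3

So m_A(x) = (x + 4)^3 = x^3 + 12*x^2 + 48*x + 64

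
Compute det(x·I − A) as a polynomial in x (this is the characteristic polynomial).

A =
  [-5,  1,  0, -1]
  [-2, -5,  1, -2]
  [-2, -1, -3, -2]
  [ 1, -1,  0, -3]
x^4 + 16*x^3 + 96*x^2 + 256*x + 256

Expanding det(x·I − A) (e.g. by cofactor expansion or by noting that A is similar to its Jordan form J, which has the same characteristic polynomial as A) gives
  χ_A(x) = x^4 + 16*x^3 + 96*x^2 + 256*x + 256
which factors as (x + 4)^4. The eigenvalues (with algebraic multiplicities) are λ = -4 with multiplicity 4.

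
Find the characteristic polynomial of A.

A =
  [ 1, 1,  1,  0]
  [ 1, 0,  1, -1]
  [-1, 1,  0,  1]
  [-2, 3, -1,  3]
x^4 - 4*x^3 + 6*x^2 - 4*x + 1

Expanding det(x·I − A) (e.g. by cofactor expansion or by noting that A is similar to its Jordan form J, which has the same characteristic polynomial as A) gives
  χ_A(x) = x^4 - 4*x^3 + 6*x^2 - 4*x + 1
which factors as (x - 1)^4. The eigenvalues (with algebraic multiplicities) are λ = 1 with multiplicity 4.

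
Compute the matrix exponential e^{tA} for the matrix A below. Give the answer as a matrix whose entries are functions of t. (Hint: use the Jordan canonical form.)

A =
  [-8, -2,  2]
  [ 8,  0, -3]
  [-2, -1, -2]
e^{tA} =
  [-4*exp(-3*t) + 5*exp(-4*t), -2*exp(-3*t) + 2*exp(-4*t), 2*exp(-3*t) - 2*exp(-4*t)]
  [-2*t*exp(-3*t) + 10*exp(-3*t) - 10*exp(-4*t), -t*exp(-3*t) + 5*exp(-3*t) - 4*exp(-4*t), t*exp(-3*t) - 4*exp(-3*t) + 4*exp(-4*t)]
  [-2*t*exp(-3*t), -t*exp(-3*t), t*exp(-3*t) + exp(-3*t)]

Strategy: write A = P · J · P⁻¹ where J is a Jordan canonical form, so e^{tA} = P · e^{tJ} · P⁻¹, and e^{tJ} can be computed block-by-block.

A has Jordan form
J =
  [-4,  0,  0]
  [ 0, -3,  1]
  [ 0,  0, -3]
(up to reordering of blocks).

Per-block formulas:
  For a 2×2 Jordan block J_2(-3): exp(t · J_2(-3)) = e^(-3t)·(I + t·N), where N is the 2×2 nilpotent shift.
  For a 1×1 block at λ = -4: exp(t · [-4]) = [e^(-4t)].

After assembling e^{tJ} and conjugating by P, we get:

e^{tA} =
  [-4*exp(-3*t) + 5*exp(-4*t), -2*exp(-3*t) + 2*exp(-4*t), 2*exp(-3*t) - 2*exp(-4*t)]
  [-2*t*exp(-3*t) + 10*exp(-3*t) - 10*exp(-4*t), -t*exp(-3*t) + 5*exp(-3*t) - 4*exp(-4*t), t*exp(-3*t) - 4*exp(-3*t) + 4*exp(-4*t)]
  [-2*t*exp(-3*t), -t*exp(-3*t), t*exp(-3*t) + exp(-3*t)]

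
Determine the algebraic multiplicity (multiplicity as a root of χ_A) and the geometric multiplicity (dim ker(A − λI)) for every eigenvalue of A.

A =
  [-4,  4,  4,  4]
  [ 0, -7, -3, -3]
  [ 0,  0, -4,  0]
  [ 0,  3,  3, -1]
λ = -4: alg = 4, geom = 3

Step 1 — factor the characteristic polynomial to read off the algebraic multiplicities:
  χ_A(x) = (x + 4)^4

Step 2 — compute geometric multiplicities via the rank-nullity identity g(λ) = n − rank(A − λI):
  rank(A − (-4)·I) = 1, so dim ker(A − (-4)·I) = n − 1 = 3

Summary:
  λ = -4: algebraic multiplicity = 4, geometric multiplicity = 3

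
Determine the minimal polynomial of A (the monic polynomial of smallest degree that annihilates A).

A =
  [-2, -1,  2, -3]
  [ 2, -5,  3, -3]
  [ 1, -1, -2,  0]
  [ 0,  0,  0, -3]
x^3 + 9*x^2 + 27*x + 27

The characteristic polynomial is χ_A(x) = (x + 3)^4, so the eigenvalues are known. The minimal polynomial is
  m_A(x) = Π_λ (x − λ)^{k_λ}
where k_λ is the size of the *largest* Jordan block for λ (equivalently, the smallest k with (A − λI)^k v = 0 for every generalised eigenvector v of λ).

  λ = -3: largest Jordan block has size 3, contributing (x + 3)^3

So m_A(x) = (x + 3)^3 = x^3 + 9*x^2 + 27*x + 27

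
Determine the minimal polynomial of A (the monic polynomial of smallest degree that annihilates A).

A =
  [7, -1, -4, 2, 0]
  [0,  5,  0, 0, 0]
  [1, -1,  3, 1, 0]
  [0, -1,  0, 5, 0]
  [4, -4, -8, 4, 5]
x^2 - 10*x + 25

The characteristic polynomial is χ_A(x) = (x - 5)^5, so the eigenvalues are known. The minimal polynomial is
  m_A(x) = Π_λ (x − λ)^{k_λ}
where k_λ is the size of the *largest* Jordan block for λ (equivalently, the smallest k with (A − λI)^k v = 0 for every generalised eigenvector v of λ).

  λ = 5: largest Jordan block has size 2, contributing (x − 5)^2

So m_A(x) = (x - 5)^2 = x^2 - 10*x + 25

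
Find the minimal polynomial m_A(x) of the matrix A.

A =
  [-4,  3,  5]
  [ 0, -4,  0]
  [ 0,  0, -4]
x^2 + 8*x + 16

The characteristic polynomial is χ_A(x) = (x + 4)^3, so the eigenvalues are known. The minimal polynomial is
  m_A(x) = Π_λ (x − λ)^{k_λ}
where k_λ is the size of the *largest* Jordan block for λ (equivalently, the smallest k with (A − λI)^k v = 0 for every generalised eigenvector v of λ).

  λ = -4: largest Jordan block has size 2, contributing (x + 4)^2

So m_A(x) = (x + 4)^2 = x^2 + 8*x + 16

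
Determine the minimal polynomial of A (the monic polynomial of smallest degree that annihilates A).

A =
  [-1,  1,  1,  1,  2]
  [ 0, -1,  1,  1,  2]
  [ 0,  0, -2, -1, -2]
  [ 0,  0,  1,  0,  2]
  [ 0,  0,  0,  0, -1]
x^3 + 3*x^2 + 3*x + 1

The characteristic polynomial is χ_A(x) = (x + 1)^5, so the eigenvalues are known. The minimal polynomial is
  m_A(x) = Π_λ (x − λ)^{k_λ}
where k_λ is the size of the *largest* Jordan block for λ (equivalently, the smallest k with (A − λI)^k v = 0 for every generalised eigenvector v of λ).

  λ = -1: largest Jordan block has size 3, contributing (x + 1)^3

So m_A(x) = (x + 1)^3 = x^3 + 3*x^2 + 3*x + 1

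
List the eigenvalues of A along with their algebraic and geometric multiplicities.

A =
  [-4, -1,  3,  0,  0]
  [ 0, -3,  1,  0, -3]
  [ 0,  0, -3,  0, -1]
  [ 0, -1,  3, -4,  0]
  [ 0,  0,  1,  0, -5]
λ = -4: alg = 4, geom = 2; λ = -3: alg = 1, geom = 1

Step 1 — factor the characteristic polynomial to read off the algebraic multiplicities:
  χ_A(x) = (x + 3)*(x + 4)^4

Step 2 — compute geometric multiplicities via the rank-nullity identity g(λ) = n − rank(A − λI):
  rank(A − (-4)·I) = 3, so dim ker(A − (-4)·I) = n − 3 = 2
  rank(A − (-3)·I) = 4, so dim ker(A − (-3)·I) = n − 4 = 1

Summary:
  λ = -4: algebraic multiplicity = 4, geometric multiplicity = 2
  λ = -3: algebraic multiplicity = 1, geometric multiplicity = 1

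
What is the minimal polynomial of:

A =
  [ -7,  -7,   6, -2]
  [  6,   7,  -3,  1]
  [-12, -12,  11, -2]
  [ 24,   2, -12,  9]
x^3 - 15*x^2 + 75*x - 125

The characteristic polynomial is χ_A(x) = (x - 5)^4, so the eigenvalues are known. The minimal polynomial is
  m_A(x) = Π_λ (x − λ)^{k_λ}
where k_λ is the size of the *largest* Jordan block for λ (equivalently, the smallest k with (A − λI)^k v = 0 for every generalised eigenvector v of λ).

  λ = 5: largest Jordan block has size 3, contributing (x − 5)^3

So m_A(x) = (x - 5)^3 = x^3 - 15*x^2 + 75*x - 125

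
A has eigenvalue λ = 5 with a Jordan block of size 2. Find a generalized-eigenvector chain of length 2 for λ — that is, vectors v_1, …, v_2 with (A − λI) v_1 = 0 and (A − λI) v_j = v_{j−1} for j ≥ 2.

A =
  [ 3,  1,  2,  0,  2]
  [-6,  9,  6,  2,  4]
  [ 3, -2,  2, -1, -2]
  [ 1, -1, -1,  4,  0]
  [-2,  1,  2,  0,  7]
A Jordan chain for λ = 5 of length 2:
v_1 = (-2, -6, 3, 1, -2)ᵀ
v_2 = (1, 0, 0, 0, 0)ᵀ

Let N = A − (5)·I. We want v_2 with N^2 v_2 = 0 but N^1 v_2 ≠ 0; then v_{j-1} := N · v_j for j = 2, …, 2.

Pick v_2 = (1, 0, 0, 0, 0)ᵀ.
Then v_1 = N · v_2 = (-2, -6, 3, 1, -2)ᵀ.

Sanity check: (A − (5)·I) v_1 = (0, 0, 0, 0, 0)ᵀ = 0. ✓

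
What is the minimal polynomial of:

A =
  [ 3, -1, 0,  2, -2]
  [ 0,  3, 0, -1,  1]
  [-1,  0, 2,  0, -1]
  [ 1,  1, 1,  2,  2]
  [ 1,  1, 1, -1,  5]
x^3 - 9*x^2 + 27*x - 27

The characteristic polynomial is χ_A(x) = (x - 3)^5, so the eigenvalues are known. The minimal polynomial is
  m_A(x) = Π_λ (x − λ)^{k_λ}
where k_λ is the size of the *largest* Jordan block for λ (equivalently, the smallest k with (A − λI)^k v = 0 for every generalised eigenvector v of λ).

  λ = 3: largest Jordan block has size 3, contributing (x − 3)^3

So m_A(x) = (x - 3)^3 = x^3 - 9*x^2 + 27*x - 27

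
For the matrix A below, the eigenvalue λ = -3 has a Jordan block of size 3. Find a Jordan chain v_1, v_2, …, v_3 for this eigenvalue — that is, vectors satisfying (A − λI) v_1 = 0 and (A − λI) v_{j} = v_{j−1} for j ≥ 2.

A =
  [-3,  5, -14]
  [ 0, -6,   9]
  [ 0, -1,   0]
A Jordan chain for λ = -3 of length 3:
v_1 = (-1, 0, 0)ᵀ
v_2 = (5, -3, -1)ᵀ
v_3 = (0, 1, 0)ᵀ

Let N = A − (-3)·I. We want v_3 with N^3 v_3 = 0 but N^2 v_3 ≠ 0; then v_{j-1} := N · v_j for j = 3, …, 2.

Pick v_3 = (0, 1, 0)ᵀ.
Then v_2 = N · v_3 = (5, -3, -1)ᵀ.
Then v_1 = N · v_2 = (-1, 0, 0)ᵀ.

Sanity check: (A − (-3)·I) v_1 = (0, 0, 0)ᵀ = 0. ✓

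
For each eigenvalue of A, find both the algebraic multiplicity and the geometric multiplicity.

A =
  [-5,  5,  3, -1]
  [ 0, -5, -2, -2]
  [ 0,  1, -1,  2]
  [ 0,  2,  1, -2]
λ = -5: alg = 1, geom = 1; λ = -3: alg = 2, geom = 1; λ = -2: alg = 1, geom = 1

Step 1 — factor the characteristic polynomial to read off the algebraic multiplicities:
  χ_A(x) = (x + 2)*(x + 3)^2*(x + 5)

Step 2 — compute geometric multiplicities via the rank-nullity identity g(λ) = n − rank(A − λI):
  rank(A − (-5)·I) = 3, so dim ker(A − (-5)·I) = n − 3 = 1
  rank(A − (-3)·I) = 3, so dim ker(A − (-3)·I) = n − 3 = 1
  rank(A − (-2)·I) = 3, so dim ker(A − (-2)·I) = n − 3 = 1

Summary:
  λ = -5: algebraic multiplicity = 1, geometric multiplicity = 1
  λ = -3: algebraic multiplicity = 2, geometric multiplicity = 1
  λ = -2: algebraic multiplicity = 1, geometric multiplicity = 1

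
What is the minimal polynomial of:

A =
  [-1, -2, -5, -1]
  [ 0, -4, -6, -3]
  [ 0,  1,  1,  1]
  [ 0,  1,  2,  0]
x^2 + 2*x + 1

The characteristic polynomial is χ_A(x) = (x + 1)^4, so the eigenvalues are known. The minimal polynomial is
  m_A(x) = Π_λ (x − λ)^{k_λ}
where k_λ is the size of the *largest* Jordan block for λ (equivalently, the smallest k with (A − λI)^k v = 0 for every generalised eigenvector v of λ).

  λ = -1: largest Jordan block has size 2, contributing (x + 1)^2

So m_A(x) = (x + 1)^2 = x^2 + 2*x + 1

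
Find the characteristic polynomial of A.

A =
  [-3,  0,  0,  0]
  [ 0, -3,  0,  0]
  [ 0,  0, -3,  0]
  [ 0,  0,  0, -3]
x^4 + 12*x^3 + 54*x^2 + 108*x + 81

Expanding det(x·I − A) (e.g. by cofactor expansion or by noting that A is similar to its Jordan form J, which has the same characteristic polynomial as A) gives
  χ_A(x) = x^4 + 12*x^3 + 54*x^2 + 108*x + 81
which factors as (x + 3)^4. The eigenvalues (with algebraic multiplicities) are λ = -3 with multiplicity 4.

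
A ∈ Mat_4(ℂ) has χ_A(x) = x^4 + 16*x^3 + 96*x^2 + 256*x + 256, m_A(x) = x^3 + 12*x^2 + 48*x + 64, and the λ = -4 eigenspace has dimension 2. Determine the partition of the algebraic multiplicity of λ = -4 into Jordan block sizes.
Block sizes for λ = -4: [3, 1]

Step 1 — from the characteristic polynomial, algebraic multiplicity of λ = -4 is 4. From dim ker(A − (-4)·I) = 2, there are exactly 2 Jordan blocks for λ = -4.
Step 2 — from the minimal polynomial, the factor (x + 4)^3 tells us the largest block for λ = -4 has size 3.
Step 3 — with total size 4, 2 blocks, and largest block 3, the block sizes (in nonincreasing order) are [3, 1].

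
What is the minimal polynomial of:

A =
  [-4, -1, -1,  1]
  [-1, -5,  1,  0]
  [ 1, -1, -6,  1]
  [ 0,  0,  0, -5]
x^3 + 15*x^2 + 75*x + 125

The characteristic polynomial is χ_A(x) = (x + 5)^4, so the eigenvalues are known. The minimal polynomial is
  m_A(x) = Π_λ (x − λ)^{k_λ}
where k_λ is the size of the *largest* Jordan block for λ (equivalently, the smallest k with (A − λI)^k v = 0 for every generalised eigenvector v of λ).

  λ = -5: largest Jordan block has size 3, contributing (x + 5)^3

So m_A(x) = (x + 5)^3 = x^3 + 15*x^2 + 75*x + 125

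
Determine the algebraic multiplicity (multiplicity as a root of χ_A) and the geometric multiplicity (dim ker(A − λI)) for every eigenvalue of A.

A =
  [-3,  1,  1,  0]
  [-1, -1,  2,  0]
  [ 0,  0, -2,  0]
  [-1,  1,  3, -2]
λ = -2: alg = 4, geom = 2

Step 1 — factor the characteristic polynomial to read off the algebraic multiplicities:
  χ_A(x) = (x + 2)^4

Step 2 — compute geometric multiplicities via the rank-nullity identity g(λ) = n − rank(A − λI):
  rank(A − (-2)·I) = 2, so dim ker(A − (-2)·I) = n − 2 = 2

Summary:
  λ = -2: algebraic multiplicity = 4, geometric multiplicity = 2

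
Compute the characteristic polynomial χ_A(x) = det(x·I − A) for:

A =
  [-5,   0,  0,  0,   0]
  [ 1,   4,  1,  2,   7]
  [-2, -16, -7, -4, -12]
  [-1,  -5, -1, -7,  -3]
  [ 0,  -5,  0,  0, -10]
x^5 + 25*x^4 + 250*x^3 + 1250*x^2 + 3125*x + 3125

Expanding det(x·I − A) (e.g. by cofactor expansion or by noting that A is similar to its Jordan form J, which has the same characteristic polynomial as A) gives
  χ_A(x) = x^5 + 25*x^4 + 250*x^3 + 1250*x^2 + 3125*x + 3125
which factors as (x + 5)^5. The eigenvalues (with algebraic multiplicities) are λ = -5 with multiplicity 5.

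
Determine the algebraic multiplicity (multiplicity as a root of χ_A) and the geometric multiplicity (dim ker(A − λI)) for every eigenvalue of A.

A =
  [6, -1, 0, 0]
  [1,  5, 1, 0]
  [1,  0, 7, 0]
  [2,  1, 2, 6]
λ = 6: alg = 4, geom = 2

Step 1 — factor the characteristic polynomial to read off the algebraic multiplicities:
  χ_A(x) = (x - 6)^4

Step 2 — compute geometric multiplicities via the rank-nullity identity g(λ) = n − rank(A − λI):
  rank(A − (6)·I) = 2, so dim ker(A − (6)·I) = n − 2 = 2

Summary:
  λ = 6: algebraic multiplicity = 4, geometric multiplicity = 2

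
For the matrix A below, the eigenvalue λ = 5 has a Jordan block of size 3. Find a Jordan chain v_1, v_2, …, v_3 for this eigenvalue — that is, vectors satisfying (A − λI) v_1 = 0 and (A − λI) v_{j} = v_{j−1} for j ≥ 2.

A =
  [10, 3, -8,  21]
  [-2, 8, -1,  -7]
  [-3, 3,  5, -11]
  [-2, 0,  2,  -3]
A Jordan chain for λ = 5 of length 3:
v_1 = (1, 1, 1, 0)ᵀ
v_2 = (5, -2, -3, -2)ᵀ
v_3 = (1, 0, 0, 0)ᵀ

Let N = A − (5)·I. We want v_3 with N^3 v_3 = 0 but N^2 v_3 ≠ 0; then v_{j-1} := N · v_j for j = 3, …, 2.

Pick v_3 = (1, 0, 0, 0)ᵀ.
Then v_2 = N · v_3 = (5, -2, -3, -2)ᵀ.
Then v_1 = N · v_2 = (1, 1, 1, 0)ᵀ.

Sanity check: (A − (5)·I) v_1 = (0, 0, 0, 0)ᵀ = 0. ✓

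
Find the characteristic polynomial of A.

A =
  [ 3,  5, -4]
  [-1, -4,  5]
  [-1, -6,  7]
x^3 - 6*x^2 + 12*x - 8

Expanding det(x·I − A) (e.g. by cofactor expansion or by noting that A is similar to its Jordan form J, which has the same characteristic polynomial as A) gives
  χ_A(x) = x^3 - 6*x^2 + 12*x - 8
which factors as (x - 2)^3. The eigenvalues (with algebraic multiplicities) are λ = 2 with multiplicity 3.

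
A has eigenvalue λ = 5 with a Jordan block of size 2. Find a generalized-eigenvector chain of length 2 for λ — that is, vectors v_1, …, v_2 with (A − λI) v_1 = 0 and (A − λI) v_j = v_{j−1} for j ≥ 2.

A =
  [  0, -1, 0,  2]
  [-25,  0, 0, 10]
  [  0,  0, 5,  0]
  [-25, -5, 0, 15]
A Jordan chain for λ = 5 of length 2:
v_1 = (-5, -25, 0, -25)ᵀ
v_2 = (1, 0, 0, 0)ᵀ

Let N = A − (5)·I. We want v_2 with N^2 v_2 = 0 but N^1 v_2 ≠ 0; then v_{j-1} := N · v_j for j = 2, …, 2.

Pick v_2 = (1, 0, 0, 0)ᵀ.
Then v_1 = N · v_2 = (-5, -25, 0, -25)ᵀ.

Sanity check: (A − (5)·I) v_1 = (0, 0, 0, 0)ᵀ = 0. ✓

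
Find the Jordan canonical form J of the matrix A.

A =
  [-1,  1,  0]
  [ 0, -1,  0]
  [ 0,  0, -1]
J_2(-1) ⊕ J_1(-1)

The characteristic polynomial is
  det(x·I − A) = x^3 + 3*x^2 + 3*x + 1 = (x + 1)^3

Eigenvalues and multiplicities (the geometric multiplicity of λ is n − rank(A − λI), which equals the number of Jordan blocks for λ):
  λ = -1: algebraic multiplicity = 3, geometric multiplicity = 2

Determining the block sizes for each eigenvalue:
  λ = -1: 2 blocks summing to 3 forces exactly one block of size 2 and the rest size 1 → block sizes [2, 1]

Assembling the blocks gives a Jordan form
J =
  [-1,  1,  0]
  [ 0, -1,  0]
  [ 0,  0, -1]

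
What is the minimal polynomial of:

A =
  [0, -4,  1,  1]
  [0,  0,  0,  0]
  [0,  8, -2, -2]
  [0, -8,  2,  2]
x^2

The characteristic polynomial is χ_A(x) = x^4, so the eigenvalues are known. The minimal polynomial is
  m_A(x) = Π_λ (x − λ)^{k_λ}
where k_λ is the size of the *largest* Jordan block for λ (equivalently, the smallest k with (A − λI)^k v = 0 for every generalised eigenvector v of λ).

  λ = 0: largest Jordan block has size 2, contributing (x − 0)^2

So m_A(x) = x^2 = x^2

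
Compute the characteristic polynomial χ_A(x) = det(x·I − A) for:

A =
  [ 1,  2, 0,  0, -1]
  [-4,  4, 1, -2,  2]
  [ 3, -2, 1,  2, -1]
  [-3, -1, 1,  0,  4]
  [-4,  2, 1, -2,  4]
x^5 - 10*x^4 + 40*x^3 - 80*x^2 + 80*x - 32

Expanding det(x·I − A) (e.g. by cofactor expansion or by noting that A is similar to its Jordan form J, which has the same characteristic polynomial as A) gives
  χ_A(x) = x^5 - 10*x^4 + 40*x^3 - 80*x^2 + 80*x - 32
which factors as (x - 2)^5. The eigenvalues (with algebraic multiplicities) are λ = 2 with multiplicity 5.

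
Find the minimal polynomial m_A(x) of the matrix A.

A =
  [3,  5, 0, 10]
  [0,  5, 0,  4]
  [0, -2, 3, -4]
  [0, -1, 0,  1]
x^2 - 6*x + 9

The characteristic polynomial is χ_A(x) = (x - 3)^4, so the eigenvalues are known. The minimal polynomial is
  m_A(x) = Π_λ (x − λ)^{k_λ}
where k_λ is the size of the *largest* Jordan block for λ (equivalently, the smallest k with (A − λI)^k v = 0 for every generalised eigenvector v of λ).

  λ = 3: largest Jordan block has size 2, contributing (x − 3)^2

So m_A(x) = (x - 3)^2 = x^2 - 6*x + 9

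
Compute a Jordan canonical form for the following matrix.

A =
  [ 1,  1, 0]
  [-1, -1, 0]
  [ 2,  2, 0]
J_2(0) ⊕ J_1(0)

The characteristic polynomial is
  det(x·I − A) = x^3

Eigenvalues and multiplicities (the geometric multiplicity of λ is n − rank(A − λI), which equals the number of Jordan blocks for λ):
  λ = 0: algebraic multiplicity = 3, geometric multiplicity = 2

Determining the block sizes for each eigenvalue:
  λ = 0: 2 blocks summing to 3 forces exactly one block of size 2 and the rest size 1 → block sizes [2, 1]

Assembling the blocks gives a Jordan form
J =
  [0, 1, 0]
  [0, 0, 0]
  [0, 0, 0]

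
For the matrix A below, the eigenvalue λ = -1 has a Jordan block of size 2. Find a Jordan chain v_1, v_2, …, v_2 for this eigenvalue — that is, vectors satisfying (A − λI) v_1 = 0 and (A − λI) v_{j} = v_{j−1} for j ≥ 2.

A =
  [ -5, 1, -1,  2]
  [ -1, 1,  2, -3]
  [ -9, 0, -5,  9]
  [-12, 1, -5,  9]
A Jordan chain for λ = -1 of length 2:
v_1 = (1, 2, 0, 1)ᵀ
v_2 = (0, 1, 0, 0)ᵀ

Let N = A − (-1)·I. We want v_2 with N^2 v_2 = 0 but N^1 v_2 ≠ 0; then v_{j-1} := N · v_j for j = 2, …, 2.

Pick v_2 = (0, 1, 0, 0)ᵀ.
Then v_1 = N · v_2 = (1, 2, 0, 1)ᵀ.

Sanity check: (A − (-1)·I) v_1 = (0, 0, 0, 0)ᵀ = 0. ✓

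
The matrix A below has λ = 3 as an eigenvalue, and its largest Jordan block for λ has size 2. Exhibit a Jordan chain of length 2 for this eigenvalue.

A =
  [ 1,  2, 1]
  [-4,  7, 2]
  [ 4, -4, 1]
A Jordan chain for λ = 3 of length 2:
v_1 = (-2, -4, 4)ᵀ
v_2 = (1, 0, 0)ᵀ

Let N = A − (3)·I. We want v_2 with N^2 v_2 = 0 but N^1 v_2 ≠ 0; then v_{j-1} := N · v_j for j = 2, …, 2.

Pick v_2 = (1, 0, 0)ᵀ.
Then v_1 = N · v_2 = (-2, -4, 4)ᵀ.

Sanity check: (A − (3)·I) v_1 = (0, 0, 0)ᵀ = 0. ✓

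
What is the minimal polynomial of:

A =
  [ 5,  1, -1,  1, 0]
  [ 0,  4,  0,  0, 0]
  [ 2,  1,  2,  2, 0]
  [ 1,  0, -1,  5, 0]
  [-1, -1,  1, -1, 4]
x^2 - 8*x + 16

The characteristic polynomial is χ_A(x) = (x - 4)^5, so the eigenvalues are known. The minimal polynomial is
  m_A(x) = Π_λ (x − λ)^{k_λ}
where k_λ is the size of the *largest* Jordan block for λ (equivalently, the smallest k with (A − λI)^k v = 0 for every generalised eigenvector v of λ).

  λ = 4: largest Jordan block has size 2, contributing (x − 4)^2

So m_A(x) = (x - 4)^2 = x^2 - 8*x + 16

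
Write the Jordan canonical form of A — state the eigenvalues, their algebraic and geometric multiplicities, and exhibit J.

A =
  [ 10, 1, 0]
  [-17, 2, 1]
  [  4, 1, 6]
J_3(6)

The characteristic polynomial is
  det(x·I − A) = x^3 - 18*x^2 + 108*x - 216 = (x - 6)^3

Eigenvalues and multiplicities (the geometric multiplicity of λ is n − rank(A − λI), which equals the number of Jordan blocks for λ):
  λ = 6: algebraic multiplicity = 3, geometric multiplicity = 1

Determining the block sizes for each eigenvalue:
  λ = 6: one block (gm = 1), so the single block has size am = 3 → block sizes [3]

Assembling the blocks gives a Jordan form
J =
  [6, 1, 0]
  [0, 6, 1]
  [0, 0, 6]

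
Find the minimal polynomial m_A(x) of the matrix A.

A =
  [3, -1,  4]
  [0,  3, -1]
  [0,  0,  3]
x^3 - 9*x^2 + 27*x - 27

The characteristic polynomial is χ_A(x) = (x - 3)^3, so the eigenvalues are known. The minimal polynomial is
  m_A(x) = Π_λ (x − λ)^{k_λ}
where k_λ is the size of the *largest* Jordan block for λ (equivalently, the smallest k with (A − λI)^k v = 0 for every generalised eigenvector v of λ).

  λ = 3: largest Jordan block has size 3, contributing (x − 3)^3

So m_A(x) = (x - 3)^3 = x^3 - 9*x^2 + 27*x - 27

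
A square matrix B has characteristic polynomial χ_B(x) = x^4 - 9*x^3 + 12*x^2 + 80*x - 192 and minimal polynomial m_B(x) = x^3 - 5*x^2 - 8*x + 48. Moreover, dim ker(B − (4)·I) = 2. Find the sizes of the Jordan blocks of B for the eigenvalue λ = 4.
Block sizes for λ = 4: [2, 1]

Step 1 — from the characteristic polynomial, algebraic multiplicity of λ = 4 is 3. From dim ker(B − (4)·I) = 2, there are exactly 2 Jordan blocks for λ = 4.
Step 2 — from the minimal polynomial, the factor (x − 4)^2 tells us the largest block for λ = 4 has size 2.
Step 3 — with total size 3, 2 blocks, and largest block 2, the block sizes (in nonincreasing order) are [2, 1].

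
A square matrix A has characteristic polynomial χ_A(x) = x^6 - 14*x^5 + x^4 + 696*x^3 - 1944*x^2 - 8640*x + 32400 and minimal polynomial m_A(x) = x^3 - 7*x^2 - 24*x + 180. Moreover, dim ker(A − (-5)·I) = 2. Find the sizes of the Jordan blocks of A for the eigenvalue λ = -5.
Block sizes for λ = -5: [1, 1]

Step 1 — from the characteristic polynomial, algebraic multiplicity of λ = -5 is 2. From dim ker(A − (-5)·I) = 2, there are exactly 2 Jordan blocks for λ = -5.
Step 2 — from the minimal polynomial, the factor (x + 5) tells us the largest block for λ = -5 has size 1.
Step 3 — with total size 2, 2 blocks, and largest block 1, the block sizes (in nonincreasing order) are [1, 1].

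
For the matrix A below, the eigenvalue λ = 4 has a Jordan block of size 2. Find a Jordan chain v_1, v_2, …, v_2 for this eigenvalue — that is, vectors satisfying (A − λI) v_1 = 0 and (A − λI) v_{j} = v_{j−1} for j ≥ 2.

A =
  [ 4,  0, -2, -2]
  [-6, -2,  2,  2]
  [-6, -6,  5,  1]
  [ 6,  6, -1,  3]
A Jordan chain for λ = 4 of length 2:
v_1 = (-2, 2, 1, -1)ᵀ
v_2 = (0, 0, 1, 0)ᵀ

Let N = A − (4)·I. We want v_2 with N^2 v_2 = 0 but N^1 v_2 ≠ 0; then v_{j-1} := N · v_j for j = 2, …, 2.

Pick v_2 = (0, 0, 1, 0)ᵀ.
Then v_1 = N · v_2 = (-2, 2, 1, -1)ᵀ.

Sanity check: (A − (4)·I) v_1 = (0, 0, 0, 0)ᵀ = 0. ✓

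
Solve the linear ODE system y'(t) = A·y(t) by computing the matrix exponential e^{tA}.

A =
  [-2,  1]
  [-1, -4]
e^{tA} =
  [t*exp(-3*t) + exp(-3*t), t*exp(-3*t)]
  [-t*exp(-3*t), -t*exp(-3*t) + exp(-3*t)]

Strategy: write A = P · J · P⁻¹ where J is a Jordan canonical form, so e^{tA} = P · e^{tJ} · P⁻¹, and e^{tJ} can be computed block-by-block.

A has Jordan form
J =
  [-3,  1]
  [ 0, -3]
(up to reordering of blocks).

Per-block formulas:
  For a 2×2 Jordan block J_2(-3): exp(t · J_2(-3)) = e^(-3t)·(I + t·N), where N is the 2×2 nilpotent shift.

After assembling e^{tJ} and conjugating by P, we get:

e^{tA} =
  [t*exp(-3*t) + exp(-3*t), t*exp(-3*t)]
  [-t*exp(-3*t), -t*exp(-3*t) + exp(-3*t)]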